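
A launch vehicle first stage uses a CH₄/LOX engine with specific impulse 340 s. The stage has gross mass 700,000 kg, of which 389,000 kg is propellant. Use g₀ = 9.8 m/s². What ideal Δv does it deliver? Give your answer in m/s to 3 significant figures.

v_e = Isp · g₀ = 340 × 9.8 = 3332.0 m/s.
m_f = m₀ − m_prop = 700,000 − 389,000 = 311,000 kg.
By the Tsiolkovsky rocket equation, Δv = v_e · ln(m₀/m_f) = 3332.0 × ln(2.251) = 3332.0 × 0.8113 ≈ 2703.2 m/s.

Δv ≈ 2700 m/s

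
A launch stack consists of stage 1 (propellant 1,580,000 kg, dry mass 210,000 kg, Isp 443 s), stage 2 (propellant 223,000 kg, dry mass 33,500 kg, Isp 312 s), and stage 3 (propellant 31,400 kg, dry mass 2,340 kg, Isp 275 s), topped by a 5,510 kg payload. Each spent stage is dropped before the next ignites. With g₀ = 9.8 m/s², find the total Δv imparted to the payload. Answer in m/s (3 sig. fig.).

Δv ≈ 14800 m/s

Ignition mass of stage 1 = 1,580,000+210,000 + 223,000+33,500 + 31,400+2,340 + 5,510 = 2,085,750 kg.
Stage 1: m₀ = 2,085,750 kg, m_f = 2,085,750 − 1,580,000 = 505,750 kg; Δv = 443×9.8×ln(4.124) = 4341.4×1.4168 ≈ 6151 m/s.
Stage 2: m₀ = 295,750 kg, m_f = 295,750 − 223,000 = 72,750 kg; Δv = 312×9.8×ln(4.065) = 3057.6×1.4025 ≈ 4288 m/s.
Stage 3: m₀ = 39,250 kg, m_f = 39,250 − 31,400 = 7,850 kg; Δv = 275×9.8×ln(5) = 2695.0×1.6094 ≈ 4337 m/s.
Total Δv = 6151 + 4288 + 4337 = 14776 m/s.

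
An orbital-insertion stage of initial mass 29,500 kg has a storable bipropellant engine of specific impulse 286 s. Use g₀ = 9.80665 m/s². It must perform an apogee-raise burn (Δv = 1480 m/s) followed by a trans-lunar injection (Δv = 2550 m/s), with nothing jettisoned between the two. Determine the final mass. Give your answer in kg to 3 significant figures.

final mass ≈ 7010 kg

v_e = Isp · g₀ = 286 × 9.80665 = 2804.7 m/s.
After the first burn: m = 29500 × exp(−1480/2804.7) = 29500 × 0.58997 = 17,404.1 kg.
After the second burn: m = 17,404.1 × exp(−2550/2804.7) = 17,404.1 × 0.40285 = 7,011.24 kg.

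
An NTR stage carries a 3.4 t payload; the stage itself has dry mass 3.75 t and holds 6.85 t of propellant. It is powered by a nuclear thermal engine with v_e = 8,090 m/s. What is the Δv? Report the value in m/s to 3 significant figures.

m₀ = payload + dry + propellant = 3.4 + 3.75 + 6.85 = 14 t.
m_f = payload + dry = 3.4 + 3.75 = 7.15 t.
Rocket equation: Δv = v_e · ln(m₀/m_f) = 8090.0 × ln(1.958) = 8090.0 × 0.6719 ≈ 5436.0 m/s.

Δv ≈ 5440 m/s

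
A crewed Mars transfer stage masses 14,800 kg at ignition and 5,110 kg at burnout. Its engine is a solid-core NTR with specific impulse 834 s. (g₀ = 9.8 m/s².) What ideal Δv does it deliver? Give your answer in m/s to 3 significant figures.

Δv ≈ 8690 m/s

v_e = Isp · g₀ = 834 × 9.8 = 8173.2 m/s.
Δv = v_e · ln(m₀/m_f) = 8173.2 × ln(2.896) = 8173.2 × 1.0634 ≈ 8691.6 m/s.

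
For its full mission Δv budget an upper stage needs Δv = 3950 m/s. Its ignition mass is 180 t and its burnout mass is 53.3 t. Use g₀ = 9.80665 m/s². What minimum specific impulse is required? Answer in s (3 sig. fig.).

Isp ≈ 331 s

ln(m₀/m_f) = ln(180000/53300) = ln(3.377) = 1.2170.
Using Δv = v_e ln(m₀/m_f): v_e = Δv / ln(m₀/m_f) = 3950 / 1.2170 = 3245.6 m/s.
Isp = v_e / g₀ = 3245.6 / 9.80665 = 331.0 s.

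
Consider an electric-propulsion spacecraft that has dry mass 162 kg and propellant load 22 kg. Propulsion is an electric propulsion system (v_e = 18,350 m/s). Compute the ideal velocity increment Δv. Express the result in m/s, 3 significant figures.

Δv ≈ 2340 m/s

m₀ = m_dry + m_prop = 162 + 22 = 184 kg.
From the ideal rocket equation, Δv = v_e · ln(m₀/m_f) = 18350.0 × ln(1.136) = 18350.0 × 0.1273 ≈ 2336.7 m/s.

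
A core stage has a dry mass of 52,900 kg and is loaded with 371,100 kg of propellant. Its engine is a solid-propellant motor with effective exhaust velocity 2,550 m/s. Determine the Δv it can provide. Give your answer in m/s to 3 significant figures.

Δv ≈ 5310 m/s

m₀ = m_dry + m_prop = 52,900 + 371,100 = 424,000 kg.
Rocket equation: Δv = v_e · ln(m₀/m_f) = 2550.0 × ln(8.015) = 2550.0 × 2.0813 ≈ 5307.4 m/s.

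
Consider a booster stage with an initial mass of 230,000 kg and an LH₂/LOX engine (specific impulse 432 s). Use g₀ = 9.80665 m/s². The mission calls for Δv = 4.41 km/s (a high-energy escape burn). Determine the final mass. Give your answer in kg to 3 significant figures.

final mass ≈ 81200 kg

v_e = Isp · g₀ = 432 × 9.80665 = 4236.5 m/s.
m₀/m_f = exp(Δv / v_e) = exp(4410 / 4236.5) = exp(1.0410) = 2.8319.
m_f = m₀ / 2.8319 = 230,000 / 2.8319 = 81,217.6 kg.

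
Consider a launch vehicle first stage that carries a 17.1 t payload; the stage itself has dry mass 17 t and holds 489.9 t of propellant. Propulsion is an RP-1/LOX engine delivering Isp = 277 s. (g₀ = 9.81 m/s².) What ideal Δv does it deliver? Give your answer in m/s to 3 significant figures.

v_e = Isp · g₀ = 277 × 9.81 = 2717.4 m/s.
m₀ = payload + dry + propellant = 17.1 + 17 + 489.9 = 524 t.
m_f = payload + dry = 17.1 + 17 = 34.1 t.
Δv = v_e · ln(m₀/m_f) = 2717.4 × ln(15.37) = 2717.4 × 2.7322 ≈ 7424.4 m/s.

Δv ≈ 7420 m/s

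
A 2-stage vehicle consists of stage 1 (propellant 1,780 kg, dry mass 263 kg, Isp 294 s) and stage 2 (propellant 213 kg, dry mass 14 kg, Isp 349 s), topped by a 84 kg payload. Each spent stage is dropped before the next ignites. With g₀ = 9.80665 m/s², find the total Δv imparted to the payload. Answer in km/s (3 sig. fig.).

Δv ≈ 8.02 km/s

Ignition mass of stage 1 = 1,780+263 + 213+14 + 84 = 2,354 kg.
Stage 1: m₀ = 2,354 kg, m_f = 2,354 − 1,780 = 574 kg; Δv = 294×9.80665×ln(4.101) = 2883.2×1.4112 ≈ 4069 m/s.
Stage 2: m₀ = 311 kg, m_f = 311 − 213 = 98 kg; Δv = 349×9.80665×ln(3.173) = 3422.5×1.1548 ≈ 3952 m/s.
Total Δv = 4069 + 3952 = 8021 m/s.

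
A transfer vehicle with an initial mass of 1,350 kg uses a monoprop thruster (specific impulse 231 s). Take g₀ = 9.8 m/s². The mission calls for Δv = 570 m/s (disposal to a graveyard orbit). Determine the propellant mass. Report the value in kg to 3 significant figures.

v_e = Isp · g₀ = 231 × 9.8 = 2263.8 m/s.
From the ideal rocket equation, m₀/m_f = exp(Δv / v_e) = exp(570 / 2263.8) = exp(0.2518) = 1.2863.
m_f = 1,350 / 1.2863 = 1,049.52 kg, so propellant = m₀ − m_f = 1,350 − 1,049.52 = 300.48 kg.

propellant mass ≈ 300 kg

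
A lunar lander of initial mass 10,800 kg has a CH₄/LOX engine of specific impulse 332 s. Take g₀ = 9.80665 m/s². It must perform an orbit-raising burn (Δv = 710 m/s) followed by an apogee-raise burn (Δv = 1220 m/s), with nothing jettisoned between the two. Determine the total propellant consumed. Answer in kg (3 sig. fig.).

v_e = Isp · g₀ = 332 × 9.80665 = 3255.8 m/s.
After the first burn: m = 10800 × exp(−710/3255.8) = 10800 × 0.80407 = 8,683.96 kg.
After the second burn: m = 8,683.96 × exp(−1220/3255.8) = 8,683.96 × 0.68749 = 5,970.14 kg.
Total propellant = m₀ − m_final = 10800 − 5,970.14 = 4,829.86 kg.

total propellant consumed ≈ 4830 kg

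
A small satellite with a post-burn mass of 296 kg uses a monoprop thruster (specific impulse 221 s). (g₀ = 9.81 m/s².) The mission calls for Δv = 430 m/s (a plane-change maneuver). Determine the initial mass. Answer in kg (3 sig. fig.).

v_e = Isp · g₀ = 221 × 9.81 = 2168.0 m/s.
From the ideal rocket equation, m₀/m_f = exp(Δv / v_e) = exp(430 / 2168.0) = exp(0.1983) = 1.2194.
m₀ = m_f × 1.2194 = 296 × 1.2194 = 360.942 kg.

initial mass ≈ 361 kg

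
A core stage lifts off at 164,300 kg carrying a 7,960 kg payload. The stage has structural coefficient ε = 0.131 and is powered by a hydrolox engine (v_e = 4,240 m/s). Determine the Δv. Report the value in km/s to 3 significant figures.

Stage wet mass = m₀ − payload = 164,300 − 7,960 = 156,340 kg.
Stage dry mass = ε × stage wet mass = 0.131 × 156,340 = 20,480.5 kg.
Burnout mass m_f = stage dry + payload = 20,480.5 + 7,960 = 28,440.5 kg.
Rocket equation: Δv = v_e · ln(164,300/28,440.5) = 4240.0 × ln(5.777) = 4240.0 × 1.7539 ≈ 7436 m/s.

Δv ≈ 7.44 km/s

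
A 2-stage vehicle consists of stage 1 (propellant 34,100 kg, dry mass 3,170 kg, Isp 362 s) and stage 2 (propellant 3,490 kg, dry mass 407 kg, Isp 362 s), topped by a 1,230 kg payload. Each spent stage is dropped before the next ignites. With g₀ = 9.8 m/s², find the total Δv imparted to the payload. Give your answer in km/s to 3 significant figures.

Δv ≈ 9.84 km/s

Ignition mass of stage 1 = 34,100+3,170 + 3,490+407 + 1,230 = 42,397 kg.
Stage 1: m₀ = 42,397 kg, m_f = 42,397 − 34,100 = 8,297 kg; Δv = 362×9.8×ln(5.11) = 3547.6×1.6312 ≈ 5787 m/s.
Stage 2: m₀ = 5,127 kg, m_f = 5,127 − 3,490 = 1,637 kg; Δv = 362×9.8×ln(3.132) = 3547.6×1.1417 ≈ 4050 m/s.
Total Δv = 5787 + 4050 = 9837 m/s.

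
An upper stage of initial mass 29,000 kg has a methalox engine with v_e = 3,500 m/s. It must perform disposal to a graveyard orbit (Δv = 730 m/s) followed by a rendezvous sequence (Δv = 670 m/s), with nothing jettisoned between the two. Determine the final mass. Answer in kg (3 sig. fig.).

After the first burn: m = 29000 × exp(−730/3500.0) = 29000 × 0.81174 = 23,540.5 kg.
After the second burn: m = 23,540.5 × exp(−670/3500.0) = 23,540.5 × 0.82578 = 19,439.3 kg.

final mass ≈ 19400 kg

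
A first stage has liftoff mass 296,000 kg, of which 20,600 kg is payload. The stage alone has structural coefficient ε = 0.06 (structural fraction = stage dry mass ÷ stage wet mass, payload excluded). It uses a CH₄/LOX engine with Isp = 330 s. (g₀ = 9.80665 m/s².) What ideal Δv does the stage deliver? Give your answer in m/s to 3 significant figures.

Stage wet mass = m₀ − payload = 296,000 − 20,600 = 275,400 kg.
Stage dry mass = ε × stage wet mass = 0.06 × 275,400 = 16,524 kg.
Burnout mass m_f = stage dry + payload = 16,524 + 20,600 = 37,124 kg.
v_e = Isp · g₀ = 330 × 9.80665 = 3236.2 m/s.
Δv = v_e · ln(296,000/37,124) = 3236.2 × ln(7.973) = 3236.2 × 2.0761 ≈ 6719 m/s.

Δv ≈ 6720 m/s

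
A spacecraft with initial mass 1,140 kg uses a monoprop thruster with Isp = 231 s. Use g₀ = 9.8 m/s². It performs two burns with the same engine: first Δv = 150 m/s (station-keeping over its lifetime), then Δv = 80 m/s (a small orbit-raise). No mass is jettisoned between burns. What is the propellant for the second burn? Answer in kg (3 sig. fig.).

v_e = Isp · g₀ = 231 × 9.8 = 2263.8 m/s.
After the first burn: m = 1140 × exp(−150/2263.8) = 1140 × 0.93589 = 1,066.91 kg.
After the second burn: m = 1,066.91 × exp(−80/2263.8) = 1,066.91 × 0.96528 = 1,029.87 kg.
Second-burn propellant = 1,066.91 − 1,029.87 = 37.04 kg.

propellant for the second burn ≈ 37.0 kg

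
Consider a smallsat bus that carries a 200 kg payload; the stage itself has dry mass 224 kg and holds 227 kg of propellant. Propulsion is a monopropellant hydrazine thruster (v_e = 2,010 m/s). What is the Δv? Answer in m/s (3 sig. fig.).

m₀ = payload + dry + propellant = 200 + 224 + 227 = 651 kg.
m_f = payload + dry = 200 + 224 = 424 kg.
Δv = v_e · ln(m₀/m_f) = 2010.0 × ln(1.535) = 2010.0 × 0.4288 ≈ 861.8 m/s.

Δv ≈ 862 m/s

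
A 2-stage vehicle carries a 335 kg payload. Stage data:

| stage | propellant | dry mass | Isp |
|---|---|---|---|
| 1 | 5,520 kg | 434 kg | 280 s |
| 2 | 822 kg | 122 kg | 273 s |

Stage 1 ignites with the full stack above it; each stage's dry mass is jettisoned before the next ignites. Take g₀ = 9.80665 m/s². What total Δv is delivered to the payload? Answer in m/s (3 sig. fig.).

Ignition mass of stage 1 = 5,520+434 + 822+122 + 335 = 7,233 kg.
Stage 1: m₀ = 7,233 kg, m_f = 7,233 − 5,520 = 1,713 kg; Δv = 280×9.80665×ln(4.222) = 2745.9×1.4404 ≈ 3955 m/s.
Stage 2: m₀ = 1,279 kg, m_f = 1,279 − 822 = 457 kg; Δv = 273×9.80665×ln(2.799) = 2677.2×1.0292 ≈ 2755 m/s.
Total Δv = 3955 + 2755 = 6710 m/s.

Δv ≈ 6710 m/s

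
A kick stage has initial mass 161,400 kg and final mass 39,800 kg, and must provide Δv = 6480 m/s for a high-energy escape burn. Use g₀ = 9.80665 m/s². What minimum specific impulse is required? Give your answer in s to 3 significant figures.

ln(m₀/m_f) = ln(161400/39800) = ln(4.055) = 1.4000.
From the ideal rocket equation, v_e = Δv / ln(m₀/m_f) = 6480 / 1.4000 = 4628.5 m/s.
Isp = v_e / g₀ = 4628.5 / 9.80665 = 472.0 s.

Isp ≈ 472 s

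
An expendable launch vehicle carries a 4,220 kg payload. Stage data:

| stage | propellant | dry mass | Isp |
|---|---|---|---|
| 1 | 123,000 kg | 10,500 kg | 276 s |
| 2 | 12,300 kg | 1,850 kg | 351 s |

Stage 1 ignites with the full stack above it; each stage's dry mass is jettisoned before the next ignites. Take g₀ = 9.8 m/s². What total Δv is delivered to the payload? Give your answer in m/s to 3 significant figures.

Δv ≈ 8300 m/s

Ignition mass of stage 1 = 123,000+10,500 + 12,300+1,850 + 4,220 = 151,870 kg.
Stage 1: m₀ = 151,870 kg, m_f = 151,870 − 123,000 = 28,870 kg; Δv = 276×9.8×ln(5.26) = 2704.8×1.6602 ≈ 4491 m/s.
Stage 2: m₀ = 18,370 kg, m_f = 18,370 − 12,300 = 6,070 kg; Δv = 351×9.8×ln(3.026) = 3439.8×1.1074 ≈ 3809 m/s.
Total Δv = 4491 + 3809 = 8300 m/s.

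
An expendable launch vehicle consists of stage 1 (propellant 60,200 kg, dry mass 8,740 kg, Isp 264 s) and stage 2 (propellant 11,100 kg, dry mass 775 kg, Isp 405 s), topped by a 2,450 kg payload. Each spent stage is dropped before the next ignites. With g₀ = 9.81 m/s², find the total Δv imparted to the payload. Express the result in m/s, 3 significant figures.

Δv ≈ 9250 m/s

Ignition mass of stage 1 = 60,200+8,740 + 11,100+775 + 2,450 = 83,265 kg.
Stage 1: m₀ = 83,265 kg, m_f = 83,265 − 60,200 = 23,065 kg; Δv = 264×9.81×ln(3.61) = 2589.8×1.2837 ≈ 3325 m/s.
Stage 2: m₀ = 14,325 kg, m_f = 14,325 − 11,100 = 3,225 kg; Δv = 405×9.81×ln(4.442) = 3973.1×1.4911 ≈ 5924 m/s.
Total Δv = 3325 + 5924 = 9249 m/s.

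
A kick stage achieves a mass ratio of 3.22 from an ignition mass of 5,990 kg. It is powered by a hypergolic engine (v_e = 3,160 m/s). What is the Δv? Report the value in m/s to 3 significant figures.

Δv ≈ 3700 m/s

Δv = v_e · ln(3.22) = 3160.0 × 1.1694 ≈ 3695.2 m/s.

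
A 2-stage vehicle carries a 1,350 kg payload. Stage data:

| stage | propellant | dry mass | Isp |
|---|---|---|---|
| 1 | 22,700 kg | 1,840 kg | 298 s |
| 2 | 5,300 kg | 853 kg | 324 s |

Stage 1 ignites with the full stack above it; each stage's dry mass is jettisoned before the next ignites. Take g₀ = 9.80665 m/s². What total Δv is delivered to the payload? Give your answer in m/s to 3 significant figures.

Δv ≈ 7500 m/s

Ignition mass of stage 1 = 22,700+1,840 + 5,300+853 + 1,350 = 32,043 kg.
Stage 1: m₀ = 32,043 kg, m_f = 32,043 − 22,700 = 9,343 kg; Δv = 298×9.80665×ln(3.43) = 2922.4×1.2325 ≈ 3602 m/s.
Stage 2: m₀ = 7,503 kg, m_f = 7,503 − 5,300 = 2,203 kg; Δv = 324×9.80665×ln(3.406) = 3177.4×1.2255 ≈ 3894 m/s.
Total Δv = 3602 + 3894 = 7496 m/s.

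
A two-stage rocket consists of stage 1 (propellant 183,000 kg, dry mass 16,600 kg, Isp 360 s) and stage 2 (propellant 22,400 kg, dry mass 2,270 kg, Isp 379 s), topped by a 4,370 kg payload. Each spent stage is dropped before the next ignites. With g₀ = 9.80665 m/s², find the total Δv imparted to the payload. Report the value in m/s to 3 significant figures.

Δv ≈ 11200 m/s

Ignition mass of stage 1 = 183,000+16,600 + 22,400+2,270 + 4,370 = 228,640 kg.
Stage 1: m₀ = 228,640 kg, m_f = 228,640 − 183,000 = 45,640 kg; Δv = 360×9.80665×ln(5.01) = 3530.4×1.6114 ≈ 5689 m/s.
Stage 2: m₀ = 29,040 kg, m_f = 29,040 − 22,400 = 6,640 kg; Δv = 379×9.80665×ln(4.373) = 3716.7×1.4756 ≈ 5484 m/s.
Total Δv = 5689 + 5484 = 11173 m/s.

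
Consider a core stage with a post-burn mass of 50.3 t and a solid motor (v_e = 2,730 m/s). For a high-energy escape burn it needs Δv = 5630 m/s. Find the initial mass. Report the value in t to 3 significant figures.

From the ideal rocket equation, m₀/m_f = exp(Δv / v_e) = exp(5630 / 2730.0) = exp(2.0623) = 7.8638.
m₀ = m_f × 7.8638 = 50.3 × 7.8638 = 395.549 t.

initial mass ≈ 396 t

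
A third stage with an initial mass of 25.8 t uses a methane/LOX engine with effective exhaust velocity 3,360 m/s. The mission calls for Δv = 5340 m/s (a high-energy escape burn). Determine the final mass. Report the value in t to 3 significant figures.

final mass ≈ 5.27 t

Rocket equation: m₀/m_f = exp(Δv / v_e) = exp(5340 / 3360.0) = exp(1.5893) = 4.9002.
m_f = m₀ / 4.9002 = 25.8 / 4.9002 = 5.26509 t.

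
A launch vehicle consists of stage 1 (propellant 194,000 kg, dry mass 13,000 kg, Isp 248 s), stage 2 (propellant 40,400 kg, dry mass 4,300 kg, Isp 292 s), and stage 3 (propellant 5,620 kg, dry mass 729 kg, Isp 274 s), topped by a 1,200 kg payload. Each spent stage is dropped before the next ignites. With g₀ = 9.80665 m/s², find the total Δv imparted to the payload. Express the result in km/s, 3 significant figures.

Ignition mass of stage 1 = 194,000+13,000 + 40,400+4,300 + 5,620+729 + 1,200 = 259,249 kg.
Stage 1: m₀ = 259,249 kg, m_f = 259,249 − 194,000 = 65,249 kg; Δv = 248×9.80665×ln(3.973) = 2432.0×1.3796 ≈ 3355 m/s.
Stage 2: m₀ = 52,249 kg, m_f = 52,249 − 40,400 = 11,849 kg; Δv = 292×9.80665×ln(4.41) = 2863.5×1.4838 ≈ 4249 m/s.
Stage 3: m₀ = 7,549 kg, m_f = 7,549 − 5,620 = 1,929 kg; Δv = 274×9.80665×ln(3.913) = 2687.0×1.3644 ≈ 3666 m/s.
Total Δv = 3355 + 4249 + 3666 = 11270 m/s.

Δv ≈ 11.3 km/s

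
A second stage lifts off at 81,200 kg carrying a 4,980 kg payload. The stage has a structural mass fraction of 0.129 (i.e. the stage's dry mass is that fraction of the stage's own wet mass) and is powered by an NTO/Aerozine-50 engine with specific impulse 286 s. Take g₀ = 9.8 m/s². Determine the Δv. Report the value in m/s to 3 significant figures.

Δv ≈ 4770 m/s

Stage wet mass = m₀ − payload = 81,200 − 4,980 = 76,220 kg.
Stage dry mass = ε × stage wet mass = 0.129 × 76,220 = 9,832.38 kg.
Burnout mass m_f = stage dry + payload = 9,832.38 + 4,980 = 14,812.38 kg.
v_e = Isp · g₀ = 286 × 9.8 = 2802.8 m/s.
Rocket equation: Δv = v_e · ln(81,200/14,812.38) = 2802.8 × ln(5.482) = 2802.8 × 1.7015 ≈ 4769 m/s.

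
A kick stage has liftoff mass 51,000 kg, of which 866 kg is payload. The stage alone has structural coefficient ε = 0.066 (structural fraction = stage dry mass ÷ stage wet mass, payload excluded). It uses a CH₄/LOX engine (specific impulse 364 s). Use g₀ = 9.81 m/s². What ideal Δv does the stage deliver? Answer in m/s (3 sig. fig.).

Δv ≈ 8940 m/s

Stage wet mass = m₀ − payload = 51,000 − 866 = 50,134 kg.
Stage dry mass = ε × stage wet mass = 0.066 × 50,134 = 3,308.84 kg.
Burnout mass m_f = stage dry + payload = 3,308.84 + 866 = 4,174.84 kg.
v_e = Isp · g₀ = 364 × 9.81 = 3570.8 m/s.
Rocket equation: Δv = v_e · ln(51,000/4,174.84) = 3570.8 × ln(12.22) = 3570.8 × 2.5027 ≈ 8937 m/s.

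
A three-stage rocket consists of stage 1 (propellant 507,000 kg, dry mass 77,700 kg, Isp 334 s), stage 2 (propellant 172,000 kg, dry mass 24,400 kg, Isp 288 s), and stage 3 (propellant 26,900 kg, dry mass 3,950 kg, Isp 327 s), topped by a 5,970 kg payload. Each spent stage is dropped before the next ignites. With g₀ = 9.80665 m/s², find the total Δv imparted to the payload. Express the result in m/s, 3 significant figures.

Ignition mass of stage 1 = 507,000+77,700 + 172,000+24,400 + 26,900+3,950 + 5,970 = 817,920 kg.
Stage 1: m₀ = 817,920 kg, m_f = 817,920 − 507,000 = 310,920 kg; Δv = 334×9.80665×ln(2.631) = 3275.4×0.9672 ≈ 3168 m/s.
Stage 2: m₀ = 233,220 kg, m_f = 233,220 − 172,000 = 61,220 kg; Δv = 288×9.80665×ln(3.81) = 2824.3×1.3375 ≈ 3778 m/s.
Stage 3: m₀ = 36,820 kg, m_f = 36,820 − 26,900 = 9,920 kg; Δv = 327×9.80665×ln(3.712) = 3206.8×1.3115 ≈ 4206 m/s.
Total Δv = 3168 + 3778 + 4206 = 11152 m/s.

Δv ≈ 11200 m/s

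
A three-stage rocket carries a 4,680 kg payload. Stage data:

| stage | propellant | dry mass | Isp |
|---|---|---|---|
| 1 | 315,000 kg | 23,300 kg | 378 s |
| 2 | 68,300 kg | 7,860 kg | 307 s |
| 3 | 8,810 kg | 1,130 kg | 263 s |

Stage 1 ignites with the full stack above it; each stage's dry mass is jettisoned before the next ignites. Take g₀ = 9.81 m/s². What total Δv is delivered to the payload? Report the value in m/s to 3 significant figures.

Δv ≈ 11500 m/s

Ignition mass of stage 1 = 315,000+23,300 + 68,300+7,860 + 8,810+1,130 + 4,680 = 429,080 kg.
Stage 1: m₀ = 429,080 kg, m_f = 429,080 − 315,000 = 114,080 kg; Δv = 378×9.81×ln(3.761) = 3708.2×1.3247 ≈ 4912 m/s.
Stage 2: m₀ = 90,780 kg, m_f = 90,780 − 68,300 = 22,480 kg; Δv = 307×9.81×ln(4.038) = 3011.7×1.3958 ≈ 4204 m/s.
Stage 3: m₀ = 14,620 kg, m_f = 14,620 − 8,810 = 5,810 kg; Δv = 263×9.81×ln(2.516) = 2580.0×0.9228 ≈ 2381 m/s.
Total Δv = 4912 + 4204 + 2381 = 11497 m/s.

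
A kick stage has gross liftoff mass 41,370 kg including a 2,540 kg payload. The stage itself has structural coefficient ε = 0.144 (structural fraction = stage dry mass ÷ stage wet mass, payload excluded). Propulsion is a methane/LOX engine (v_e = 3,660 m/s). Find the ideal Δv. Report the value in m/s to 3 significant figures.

Δv ≈ 5950 m/s

Stage wet mass = m₀ − payload = 41,370 − 2,540 = 38,830 kg.
Stage dry mass = ε × stage wet mass = 0.144 × 38,830 = 5,591.52 kg.
Burnout mass m_f = stage dry + payload = 5,591.52 + 2,540 = 8,131.52 kg.
From the ideal rocket equation, Δv = v_e · ln(41,370/8,131.52) = 3660.0 × ln(5.088) = 3660.0 × 1.6268 ≈ 5954 m/s.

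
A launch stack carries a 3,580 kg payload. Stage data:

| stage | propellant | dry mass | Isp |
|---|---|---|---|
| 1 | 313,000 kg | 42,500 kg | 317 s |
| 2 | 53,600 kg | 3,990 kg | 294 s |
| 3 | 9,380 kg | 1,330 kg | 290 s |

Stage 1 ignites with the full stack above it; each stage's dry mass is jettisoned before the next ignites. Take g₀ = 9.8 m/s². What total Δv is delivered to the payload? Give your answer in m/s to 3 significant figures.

Δv ≈ 11100 m/s

Ignition mass of stage 1 = 313,000+42,500 + 53,600+3,990 + 9,380+1,330 + 3,580 = 427,380 kg.
Stage 1: m₀ = 427,380 kg, m_f = 427,380 − 313,000 = 114,380 kg; Δv = 317×9.8×ln(3.736) = 3106.6×1.3181 ≈ 4095 m/s.
Stage 2: m₀ = 71,880 kg, m_f = 71,880 − 53,600 = 18,280 kg; Δv = 294×9.8×ln(3.932) = 2881.2×1.3692 ≈ 3945 m/s.
Stage 3: m₀ = 14,290 kg, m_f = 14,290 − 9,380 = 4,910 kg; Δv = 290×9.8×ln(2.91) = 2842.0×1.0683 ≈ 3036 m/s.
Total Δv = 4095 + 3945 + 3036 = 11076 m/s.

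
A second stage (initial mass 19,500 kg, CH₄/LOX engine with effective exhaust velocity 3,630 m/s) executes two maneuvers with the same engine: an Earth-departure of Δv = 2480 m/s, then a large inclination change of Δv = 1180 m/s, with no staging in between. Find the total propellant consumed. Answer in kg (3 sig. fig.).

total propellant consumed ≈ 12400 kg

After the first burn: m = 19500 × exp(−2480/3630.0) = 19500 × 0.50500 = 9,847.5 kg.
After the second burn: m = 9,847.5 × exp(−1180/3630.0) = 9,847.5 × 0.72248 = 7,114.62 kg.
Total propellant = m₀ − m_final = 19500 − 7,114.62 = 12,385.38 kg.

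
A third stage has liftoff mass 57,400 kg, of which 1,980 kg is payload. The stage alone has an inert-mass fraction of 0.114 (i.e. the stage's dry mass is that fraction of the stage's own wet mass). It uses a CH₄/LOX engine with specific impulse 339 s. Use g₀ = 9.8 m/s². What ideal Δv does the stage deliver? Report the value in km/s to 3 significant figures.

Δv ≈ 6.43 km/s

Stage wet mass = m₀ − payload = 57,400 − 1,980 = 55,420 kg.
Stage dry mass = ε × stage wet mass = 0.114 × 55,420 = 6,317.88 kg.
Burnout mass m_f = stage dry + payload = 6,317.88 + 1,980 = 8,297.88 kg.
v_e = Isp · g₀ = 339 × 9.8 = 3322.2 m/s.
From the ideal rocket equation, Δv = v_e · ln(57,400/8,297.88) = 3322.2 × ln(6.917) = 3322.2 × 1.9340 ≈ 6425 m/s.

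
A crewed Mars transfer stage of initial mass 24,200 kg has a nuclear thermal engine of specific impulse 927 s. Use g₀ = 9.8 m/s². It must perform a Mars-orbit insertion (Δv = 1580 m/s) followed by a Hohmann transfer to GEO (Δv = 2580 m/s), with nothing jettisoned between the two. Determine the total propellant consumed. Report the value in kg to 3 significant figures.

v_e = Isp · g₀ = 927 × 9.8 = 9084.6 m/s.
After the first burn: m = 24200 × exp(−1580/9084.6) = 24200 × 0.84036 = 20,336.7 kg.
After the second burn: m = 20,336.7 × exp(−2580/9084.6) = 20,336.7 × 0.75277 = 15,308.9 kg.
Total propellant = m₀ − m_final = 24200 − 15,308.9 = 8,891.1 kg.

total propellant consumed ≈ 8890 kg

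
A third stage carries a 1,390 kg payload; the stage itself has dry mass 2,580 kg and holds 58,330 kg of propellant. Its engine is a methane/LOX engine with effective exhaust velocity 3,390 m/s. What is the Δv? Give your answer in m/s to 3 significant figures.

m₀ = payload + dry + propellant = 1,390 + 2,580 + 58,330 = 62,300 kg.
m_f = payload + dry = 1,390 + 2,580 = 3,970 kg.
Δv = v_e · ln(m₀/m_f) = 3390.0 × ln(15.69) = 3390.0 × 2.7532 ≈ 9333.3 m/s.

Δv ≈ 9330 m/s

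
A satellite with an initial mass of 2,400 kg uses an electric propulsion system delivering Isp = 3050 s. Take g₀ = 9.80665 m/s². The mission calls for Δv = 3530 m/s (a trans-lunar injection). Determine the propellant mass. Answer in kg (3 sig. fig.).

v_e = Isp · g₀ = 3050 × 9.80665 = 29910.3 m/s.
From the ideal rocket equation, m₀/m_f = exp(Δv / v_e) = exp(3530 / 29910.3) = exp(0.1180) = 1.1253.
m_f = 2,400 / 1.1253 = 2,132.76 kg, so propellant = m₀ − m_f = 2,400 − 2,132.76 = 267.24 kg.

propellant mass ≈ 267 kg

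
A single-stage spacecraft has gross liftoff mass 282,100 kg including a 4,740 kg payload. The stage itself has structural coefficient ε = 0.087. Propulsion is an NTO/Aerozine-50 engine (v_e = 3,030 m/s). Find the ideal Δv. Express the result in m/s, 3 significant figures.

Stage wet mass = m₀ − payload = 282,100 − 4,740 = 277,360 kg.
Stage dry mass = ε × stage wet mass = 0.087 × 277,360 = 24,130.3 kg.
Burnout mass m_f = stage dry + payload = 24,130.3 + 4,740 = 28,870.3 kg.
Δv = v_e · ln(282,100/28,870.3) = 3030.0 × ln(9.771) = 3030.0 × 2.2794 ≈ 6907 m/s.

Δv ≈ 6910 m/s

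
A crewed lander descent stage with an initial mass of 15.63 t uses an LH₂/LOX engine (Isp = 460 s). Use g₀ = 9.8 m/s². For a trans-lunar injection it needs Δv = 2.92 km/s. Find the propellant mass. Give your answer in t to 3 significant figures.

v_e = Isp · g₀ = 460 × 9.8 = 4508.0 m/s.
m₀/m_f = exp(Δv / v_e) = exp(2920 / 4508.0) = exp(0.6477) = 1.9112.
m_f = 15.63 / 1.9112 = 8.17811 t, so propellant = m₀ − m_f = 15.63 − 8.17811 = 7.45189 t.

propellant mass ≈ 7.45 t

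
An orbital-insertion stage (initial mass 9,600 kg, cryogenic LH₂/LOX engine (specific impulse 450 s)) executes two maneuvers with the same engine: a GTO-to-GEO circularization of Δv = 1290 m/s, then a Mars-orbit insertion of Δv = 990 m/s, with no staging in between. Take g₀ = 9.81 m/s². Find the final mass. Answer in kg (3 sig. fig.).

final mass ≈ 5730 kg

v_e = Isp · g₀ = 450 × 9.81 = 4414.5 m/s.
After the first burn: m = 9600 × exp(−1290/4414.5) = 9600 × 0.74661 = 7,167.46 kg.
After the second burn: m = 7,167.46 × exp(−990/4414.5) = 7,167.46 × 0.79911 = 5,727.59 kg.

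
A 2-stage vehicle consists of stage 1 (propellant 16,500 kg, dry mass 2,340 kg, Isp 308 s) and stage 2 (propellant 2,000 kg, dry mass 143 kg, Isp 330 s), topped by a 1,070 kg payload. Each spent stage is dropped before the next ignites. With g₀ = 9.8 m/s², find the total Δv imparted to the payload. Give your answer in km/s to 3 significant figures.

Δv ≈ 7.31 km/s

Ignition mass of stage 1 = 16,500+2,340 + 2,000+143 + 1,070 = 22,053 kg.
Stage 1: m₀ = 22,053 kg, m_f = 22,053 − 16,500 = 5,553 kg; Δv = 308×9.8×ln(3.971) = 3018.4×1.3791 ≈ 4163 m/s.
Stage 2: m₀ = 3,213 kg, m_f = 3,213 − 2,000 = 1,213 kg; Δv = 330×9.8×ln(2.649) = 3234.0×0.9741 ≈ 3150 m/s.
Total Δv = 4163 + 3150 = 7313 m/s.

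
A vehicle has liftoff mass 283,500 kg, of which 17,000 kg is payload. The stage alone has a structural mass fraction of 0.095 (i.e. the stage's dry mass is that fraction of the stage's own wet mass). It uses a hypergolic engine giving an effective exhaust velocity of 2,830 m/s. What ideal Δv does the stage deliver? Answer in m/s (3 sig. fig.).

Stage wet mass = m₀ − payload = 283,500 − 17,000 = 266,500 kg.
Stage dry mass = ε × stage wet mass = 0.095 × 266,500 = 25,317.5 kg.
Burnout mass m_f = stage dry + payload = 25,317.5 + 17,000 = 42,317.5 kg.
Δv = v_e · ln(283,500/42,317.5) = 2830.0 × ln(6.699) = 2830.0 × 1.9020 ≈ 5383 m/s.

Δv ≈ 5380 m/s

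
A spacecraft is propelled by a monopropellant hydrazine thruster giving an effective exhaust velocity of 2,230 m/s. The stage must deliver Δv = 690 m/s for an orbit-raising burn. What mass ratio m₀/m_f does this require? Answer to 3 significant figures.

mass ratio ≈ 1.36

m₀/m_f = exp(Δv / v_e) = exp(690 / 2230.0) = exp(0.3094) = 1.3626.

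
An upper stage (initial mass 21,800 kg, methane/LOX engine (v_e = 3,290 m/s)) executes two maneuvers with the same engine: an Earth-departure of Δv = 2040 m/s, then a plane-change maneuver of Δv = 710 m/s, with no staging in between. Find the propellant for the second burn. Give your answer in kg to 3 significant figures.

propellant for the second burn ≈ 2280 kg

After the first burn: m = 21800 × exp(−2040/3290.0) = 21800 × 0.53791 = 11,726.4 kg.
After the second burn: m = 11,726.4 × exp(−710/3290.0) = 11,726.4 × 0.80589 = 9,450.19 kg.
Second-burn propellant = 11,726.4 − 9,450.19 = 2,276.21 kg.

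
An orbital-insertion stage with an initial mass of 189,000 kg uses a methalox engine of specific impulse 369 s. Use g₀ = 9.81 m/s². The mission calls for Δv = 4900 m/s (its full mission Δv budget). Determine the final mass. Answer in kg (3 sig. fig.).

v_e = Isp · g₀ = 369 × 9.81 = 3619.9 m/s.
m₀/m_f = exp(Δv / v_e) = exp(4900 / 3619.9) = exp(1.3536) = 3.8715.
m_f = m₀ / 3.8715 = 189,000 / 3.8715 = 48,818.3 kg.

final mass ≈ 48800 kg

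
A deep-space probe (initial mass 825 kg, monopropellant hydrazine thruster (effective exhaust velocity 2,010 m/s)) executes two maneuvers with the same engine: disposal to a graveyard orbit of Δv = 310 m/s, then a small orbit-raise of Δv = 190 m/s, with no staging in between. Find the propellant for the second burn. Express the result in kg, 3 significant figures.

propellant for the second burn ≈ 63.8 kg

After the first burn: m = 825 × exp(−310/2010.0) = 825 × 0.85708 = 707.091 kg.
After the second burn: m = 707.091 × exp(−190/2010.0) = 707.091 × 0.90980 = 643.311 kg.
Second-burn propellant = 707.091 − 643.311 = 63.78 kg.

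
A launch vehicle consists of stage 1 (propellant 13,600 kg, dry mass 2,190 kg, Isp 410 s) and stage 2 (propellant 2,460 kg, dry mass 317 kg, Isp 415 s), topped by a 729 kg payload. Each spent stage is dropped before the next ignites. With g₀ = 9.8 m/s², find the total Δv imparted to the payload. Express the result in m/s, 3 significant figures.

Ignition mass of stage 1 = 13,600+2,190 + 2,460+317 + 729 = 19,296 kg.
Stage 1: m₀ = 19,296 kg, m_f = 19,296 − 13,600 = 5,696 kg; Δv = 410×9.8×ln(3.388) = 4018.0×1.2201 ≈ 4902 m/s.
Stage 2: m₀ = 3,506 kg, m_f = 3,506 − 2,460 = 1,046 kg; Δv = 415×9.8×ln(3.352) = 4067.0×1.2095 ≈ 4919 m/s.
Total Δv = 4902 + 4919 = 9821 m/s.

Δv ≈ 9820 m/s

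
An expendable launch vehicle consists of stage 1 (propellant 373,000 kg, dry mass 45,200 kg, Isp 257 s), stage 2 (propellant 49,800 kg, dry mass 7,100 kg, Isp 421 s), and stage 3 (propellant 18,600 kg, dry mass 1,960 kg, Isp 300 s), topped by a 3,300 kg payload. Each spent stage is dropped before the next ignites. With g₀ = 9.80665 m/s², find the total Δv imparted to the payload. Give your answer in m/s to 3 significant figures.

Ignition mass of stage 1 = 373,000+45,200 + 49,800+7,100 + 18,600+1,960 + 3,300 = 498,960 kg.
Stage 1: m₀ = 498,960 kg, m_f = 498,960 − 373,000 = 125,960 kg; Δv = 257×9.80665×ln(3.961) = 2520.3×1.3766 ≈ 3469 m/s.
Stage 2: m₀ = 80,760 kg, m_f = 80,760 − 49,800 = 30,960 kg; Δv = 421×9.80665×ln(2.609) = 4128.6×0.9588 ≈ 3958 m/s.
Stage 3: m₀ = 23,860 kg, m_f = 23,860 − 18,600 = 5,260 kg; Δv = 300×9.80665×ln(4.536) = 2942.0×1.5121 ≈ 4449 m/s.
Total Δv = 3469 + 3958 + 4449 = 11876 m/s.

Δv ≈ 11900 m/s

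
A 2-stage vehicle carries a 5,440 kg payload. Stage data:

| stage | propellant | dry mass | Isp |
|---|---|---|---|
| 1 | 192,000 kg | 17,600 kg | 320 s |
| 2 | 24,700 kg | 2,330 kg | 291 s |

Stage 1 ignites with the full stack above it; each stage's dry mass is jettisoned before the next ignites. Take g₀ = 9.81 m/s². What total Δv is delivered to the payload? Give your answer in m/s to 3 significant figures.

Δv ≈ 9030 m/s

Ignition mass of stage 1 = 192,000+17,600 + 24,700+2,330 + 5,440 = 242,070 kg.
Stage 1: m₀ = 242,070 kg, m_f = 242,070 − 192,000 = 50,070 kg; Δv = 320×9.81×ln(4.835) = 3139.2×1.5758 ≈ 4947 m/s.
Stage 2: m₀ = 32,470 kg, m_f = 32,470 − 24,700 = 7,770 kg; Δv = 291×9.81×ln(4.179) = 2854.7×1.4300 ≈ 4082 m/s.
Total Δv = 4947 + 4082 = 9029 m/s.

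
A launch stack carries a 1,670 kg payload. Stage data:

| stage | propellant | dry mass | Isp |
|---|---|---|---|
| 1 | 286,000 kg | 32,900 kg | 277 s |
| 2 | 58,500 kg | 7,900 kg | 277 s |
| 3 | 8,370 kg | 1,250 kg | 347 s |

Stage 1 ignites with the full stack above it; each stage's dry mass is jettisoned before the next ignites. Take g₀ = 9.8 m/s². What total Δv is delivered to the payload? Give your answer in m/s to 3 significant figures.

Ignition mass of stage 1 = 286,000+32,900 + 58,500+7,900 + 8,370+1,250 + 1,670 = 396,590 kg.
Stage 1: m₀ = 396,590 kg, m_f = 396,590 − 286,000 = 110,590 kg; Δv = 277×9.8×ln(3.586) = 2714.6×1.2771 ≈ 3467 m/s.
Stage 2: m₀ = 77,690 kg, m_f = 77,690 − 58,500 = 19,190 kg; Δv = 277×9.8×ln(4.048) = 2714.6×1.3983 ≈ 3796 m/s.
Stage 3: m₀ = 11,290 kg, m_f = 11,290 − 8,370 = 2,920 kg; Δv = 347×9.8×ln(3.866) = 3400.6×1.3523 ≈ 4599 m/s.
Total Δv = 3467 + 3796 + 4599 = 11862 m/s.

Δv ≈ 11900 m/s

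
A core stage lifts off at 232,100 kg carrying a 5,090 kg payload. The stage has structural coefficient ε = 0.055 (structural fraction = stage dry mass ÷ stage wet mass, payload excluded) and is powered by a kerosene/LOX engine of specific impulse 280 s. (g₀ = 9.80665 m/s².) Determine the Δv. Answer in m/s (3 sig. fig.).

Δv ≈ 7090 m/s

Stage wet mass = m₀ − payload = 232,100 − 5,090 = 227,010 kg.
Stage dry mass = ε × stage wet mass = 0.055 × 227,010 = 12,485.6 kg.
Burnout mass m_f = stage dry + payload = 12,485.6 + 5,090 = 17,575.6 kg.
v_e = Isp · g₀ = 280 × 9.80665 = 2745.9 m/s.
Rocket equation: Δv = v_e · ln(232,100/17,575.6) = 2745.9 × ln(13.21) = 2745.9 × 2.5807 ≈ 7086 m/s.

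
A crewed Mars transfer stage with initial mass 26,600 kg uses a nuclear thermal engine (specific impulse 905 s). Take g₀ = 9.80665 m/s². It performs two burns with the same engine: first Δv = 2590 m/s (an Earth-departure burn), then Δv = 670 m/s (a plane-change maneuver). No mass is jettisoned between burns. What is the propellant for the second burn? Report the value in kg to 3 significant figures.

v_e = Isp · g₀ = 905 × 9.80665 = 8875.0 m/s.
After the first burn: m = 26600 × exp(−2590/8875.0) = 26600 × 0.74690 = 19,867.5 kg.
After the second burn: m = 19,867.5 × exp(−670/8875.0) = 19,867.5 × 0.92729 = 18,422.9 kg.
Second-burn propellant = 19,867.5 − 18,422.9 = 1,444.6 kg.

propellant for the second burn ≈ 1440 kg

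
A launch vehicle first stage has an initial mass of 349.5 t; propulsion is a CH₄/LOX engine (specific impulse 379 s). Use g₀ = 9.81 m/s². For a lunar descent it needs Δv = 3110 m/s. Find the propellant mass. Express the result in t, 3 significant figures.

propellant mass ≈ 198 t

v_e = Isp · g₀ = 379 × 9.81 = 3718.0 m/s.
m₀/m_f = exp(Δv / v_e) = exp(3110 / 3718.0) = exp(0.8365) = 2.3082.
m_f = 349.5 / 2.3082 = 151.417 t, so propellant = m₀ − m_f = 349.5 − 151.417 = 198.083 t.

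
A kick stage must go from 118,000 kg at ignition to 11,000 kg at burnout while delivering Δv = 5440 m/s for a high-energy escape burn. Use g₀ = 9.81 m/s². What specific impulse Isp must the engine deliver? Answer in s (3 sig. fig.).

ln(m₀/m_f) = ln(118000/11000) = ln(10.73) = 2.3728.
v_e = Δv / ln(m₀/m_f) = 5440 / 2.3728 = 2292.7 m/s.
Isp = v_e / g₀ = 2292.7 / 9.81 = 233.7 s.

Isp ≈ 234 s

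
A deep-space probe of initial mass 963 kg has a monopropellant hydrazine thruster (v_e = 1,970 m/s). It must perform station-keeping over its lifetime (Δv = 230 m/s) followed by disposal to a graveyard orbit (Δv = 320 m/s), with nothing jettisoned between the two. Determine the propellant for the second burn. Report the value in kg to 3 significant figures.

propellant for the second burn ≈ 128 kg

After the first burn: m = 963 × exp(−230/1970.0) = 963 × 0.88981 = 856.887 kg.
After the second burn: m = 856.887 × exp(−320/1970.0) = 856.887 × 0.85007 = 728.414 kg.
Second-burn propellant = 856.887 − 728.414 = 128.473 kg.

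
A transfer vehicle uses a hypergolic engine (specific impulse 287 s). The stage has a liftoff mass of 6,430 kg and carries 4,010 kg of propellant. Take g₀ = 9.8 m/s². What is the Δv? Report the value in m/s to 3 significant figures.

Δv ≈ 2750 m/s

v_e = Isp · g₀ = 287 × 9.8 = 2812.6 m/s.
m_f = m₀ − m_prop = 6,430 − 4,010 = 2,420 kg.
Δv = v_e · ln(m₀/m_f) = 2812.6 × ln(2.657) = 2812.6 × 0.9772 ≈ 2748.5 m/s.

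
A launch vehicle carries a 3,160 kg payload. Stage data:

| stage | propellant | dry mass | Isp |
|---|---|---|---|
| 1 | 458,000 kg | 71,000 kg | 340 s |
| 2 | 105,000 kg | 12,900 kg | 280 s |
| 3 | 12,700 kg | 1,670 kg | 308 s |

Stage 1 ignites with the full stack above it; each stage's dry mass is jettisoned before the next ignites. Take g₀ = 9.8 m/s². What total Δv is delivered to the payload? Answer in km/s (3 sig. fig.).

Δv ≈ 11.9 km/s

Ignition mass of stage 1 = 458,000+71,000 + 105,000+12,900 + 12,700+1,670 + 3,160 = 664,430 kg.
Stage 1: m₀ = 664,430 kg, m_f = 664,430 − 458,000 = 206,430 kg; Δv = 340×9.8×ln(3.219) = 3332.0×1.1690 ≈ 3895 m/s.
Stage 2: m₀ = 135,430 kg, m_f = 135,430 − 105,000 = 30,430 kg; Δv = 280×9.8×ln(4.451) = 2744.0×1.4930 ≈ 4097 m/s.
Stage 3: m₀ = 17,530 kg, m_f = 17,530 − 12,700 = 4,830 kg; Δv = 308×9.8×ln(3.629) = 3018.4×1.2891 ≈ 3891 m/s.
Total Δv = 3895 + 4097 + 3891 = 11883 m/s.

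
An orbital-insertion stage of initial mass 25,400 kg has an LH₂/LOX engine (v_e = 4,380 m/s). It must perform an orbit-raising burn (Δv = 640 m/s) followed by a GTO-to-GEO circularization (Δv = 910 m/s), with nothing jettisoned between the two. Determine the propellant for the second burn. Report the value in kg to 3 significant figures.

After the first burn: m = 25400 × exp(−640/4380.0) = 25400 × 0.86406 = 21,947.1 kg.
After the second burn: m = 21,947.1 × exp(−910/4380.0) = 21,947.1 × 0.81240 = 17,829.8 kg.
Second-burn propellant = 21,947.1 − 17,829.8 = 4,117.3 kg.

propellant for the second burn ≈ 4120 kg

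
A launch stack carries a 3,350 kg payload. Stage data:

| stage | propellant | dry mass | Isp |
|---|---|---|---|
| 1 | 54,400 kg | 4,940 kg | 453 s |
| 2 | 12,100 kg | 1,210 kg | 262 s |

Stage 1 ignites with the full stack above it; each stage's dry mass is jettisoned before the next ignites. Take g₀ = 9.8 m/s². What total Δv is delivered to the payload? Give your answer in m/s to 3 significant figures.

Ignition mass of stage 1 = 54,400+4,940 + 12,100+1,210 + 3,350 = 76,000 kg.
Stage 1: m₀ = 76,000 kg, m_f = 76,000 − 54,400 = 21,600 kg; Δv = 453×9.8×ln(3.519) = 4439.4×1.2580 ≈ 5585 m/s.
Stage 2: m₀ = 16,660 kg, m_f = 16,660 − 12,100 = 4,560 kg; Δv = 262×9.8×ln(3.654) = 2567.6×1.2957 ≈ 3327 m/s.
Total Δv = 5585 + 3327 = 8912 m/s.

Δv ≈ 8910 m/s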